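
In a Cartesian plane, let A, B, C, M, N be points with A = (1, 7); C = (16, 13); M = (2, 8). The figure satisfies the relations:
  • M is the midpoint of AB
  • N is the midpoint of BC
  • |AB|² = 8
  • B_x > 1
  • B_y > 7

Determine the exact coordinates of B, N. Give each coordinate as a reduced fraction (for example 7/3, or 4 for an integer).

B = (3, 9)
N = (19/2, 11)

1. B_x = 3  [B = 2·M−A = 2·(2, 8)−(1, 7)]
2. B_y = 9  [B = 2·M−A = 2·(2, 8)−(1, 7)]
   so B = (3, 9)
3. N_x = 19/2  [2·N = B+C = (3, 9)+(16, 13)]
4. N_y = 11  [2·N = B+C = (3, 9)+(16, 13)]
   so N = (19/2, 11)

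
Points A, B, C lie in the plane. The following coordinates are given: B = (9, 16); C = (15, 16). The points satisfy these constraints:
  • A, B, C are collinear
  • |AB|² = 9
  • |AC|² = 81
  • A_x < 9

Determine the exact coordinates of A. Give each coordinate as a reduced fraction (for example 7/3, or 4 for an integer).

1. A_x = 6  [[A, B, C are collinear ⇒ 6y-96=0] ∩ [|A−(9, 16)|²=9]]
2. A_y = 16  [[A, B, C are collinear ⇒ 6y-96=0] ∩ [|A−(9, 16)|²=9]]
   so A = (6, 16)

A = (6, 16)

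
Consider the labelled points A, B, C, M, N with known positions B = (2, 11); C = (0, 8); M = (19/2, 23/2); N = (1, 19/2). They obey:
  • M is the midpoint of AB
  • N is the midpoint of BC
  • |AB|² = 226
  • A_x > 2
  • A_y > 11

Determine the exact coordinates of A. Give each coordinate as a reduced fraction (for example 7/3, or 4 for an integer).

1. A_x = 17  [A = 2·M−B = 2·(19/2, 23/2)−(2, 11)]
2. A_y = 12  [A = 2·M−B = 2·(19/2, 23/2)−(2, 11)]
   so A = (17, 12)

A = (17, 12)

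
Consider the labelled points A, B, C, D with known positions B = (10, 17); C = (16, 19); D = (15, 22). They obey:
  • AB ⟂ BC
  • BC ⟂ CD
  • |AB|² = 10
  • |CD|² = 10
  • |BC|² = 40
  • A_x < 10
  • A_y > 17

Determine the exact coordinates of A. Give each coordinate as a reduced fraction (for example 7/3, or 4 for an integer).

A = (9, 20)

1. A_x = 9  [[AB ⟂ BC ⇒ -6x-2y+94=0] ∩ [|A−(10, 17)|²=10]]
2. A_y = 20  [[AB ⟂ BC ⇒ -6x-2y+94=0] ∩ [|A−(10, 17)|²=10]]
   so A = (9, 20)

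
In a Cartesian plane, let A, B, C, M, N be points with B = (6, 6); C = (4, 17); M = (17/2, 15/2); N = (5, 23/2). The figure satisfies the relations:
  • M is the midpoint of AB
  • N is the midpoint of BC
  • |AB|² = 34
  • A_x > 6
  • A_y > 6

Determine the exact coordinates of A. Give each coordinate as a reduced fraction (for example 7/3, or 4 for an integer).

1. A_x = 11  [A = 2·M−B = 2·(17/2, 15/2)−(6, 6)]
2. A_y = 9  [A = 2·M−B = 2·(17/2, 15/2)−(6, 6)]
   so A = (11, 9)

A = (11, 9)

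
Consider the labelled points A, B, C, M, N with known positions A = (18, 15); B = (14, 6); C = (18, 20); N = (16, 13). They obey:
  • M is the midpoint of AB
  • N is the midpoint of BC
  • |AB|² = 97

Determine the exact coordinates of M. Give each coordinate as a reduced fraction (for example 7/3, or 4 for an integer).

1. M_x = 16  [2·M = A+B = (18, 15)+(14, 6)]
2. M_y = 21/2  [2·M = A+B = (18, 15)+(14, 6)]
   so M = (16, 21/2)

M = (16, 21/2)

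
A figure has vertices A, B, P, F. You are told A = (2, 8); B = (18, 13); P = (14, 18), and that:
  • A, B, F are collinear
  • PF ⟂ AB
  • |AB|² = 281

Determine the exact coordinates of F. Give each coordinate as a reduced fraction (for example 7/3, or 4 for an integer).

1. F_x = 4434/281  [[A, B, F are collinear ⇒ -5x+16y-118=0] ∩ [PF ⟂ AB ⇒ 16x+5y-314=0]]
2. F_y = 3458/281  [[A, B, F are collinear ⇒ -5x+16y-118=0] ∩ [PF ⟂ AB ⇒ 16x+5y-314=0]]
   so F = (4434/281, 3458/281)

F = (4434/281, 3458/281)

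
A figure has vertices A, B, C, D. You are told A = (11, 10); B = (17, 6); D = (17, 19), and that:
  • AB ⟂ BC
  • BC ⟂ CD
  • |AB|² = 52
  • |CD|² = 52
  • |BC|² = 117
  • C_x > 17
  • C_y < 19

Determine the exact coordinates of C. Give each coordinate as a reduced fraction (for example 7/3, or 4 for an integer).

1. C_x = 23  [[AB ⟂ BC ⇒ 6x-4y-78=0] ∩ [|C−(17, 19)|²=52]]
2. C_y = 15  [[AB ⟂ BC ⇒ 6x-4y-78=0] ∩ [|C−(17, 19)|²=52]]
   so C = (23, 15)

C = (23, 15)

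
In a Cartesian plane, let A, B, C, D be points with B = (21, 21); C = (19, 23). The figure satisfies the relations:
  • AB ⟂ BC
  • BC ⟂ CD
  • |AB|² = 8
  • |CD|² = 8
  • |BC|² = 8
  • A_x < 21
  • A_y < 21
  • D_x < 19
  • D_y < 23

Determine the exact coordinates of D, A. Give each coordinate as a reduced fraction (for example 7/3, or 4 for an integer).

D = (17, 21)
A = (19, 19)

1. D_x = 17  [[BC ⟂ CD ⇒ -2x+2y-8=0] ∩ [|D−(19, 23)|²=8]]
2. D_y = 21  [[BC ⟂ CD ⇒ -2x+2y-8=0] ∩ [|D−(19, 23)|²=8]]
   so D = (17, 21)
3. A_x = 19  [[AB ⟂ BC ⇒ 2x-2y=0] ∩ [|A−(21, 21)|²=8]]
4. A_y = 19  [[AB ⟂ BC ⇒ 2x-2y=0] ∩ [|A−(21, 21)|²=8]]
   so A = (19, 19)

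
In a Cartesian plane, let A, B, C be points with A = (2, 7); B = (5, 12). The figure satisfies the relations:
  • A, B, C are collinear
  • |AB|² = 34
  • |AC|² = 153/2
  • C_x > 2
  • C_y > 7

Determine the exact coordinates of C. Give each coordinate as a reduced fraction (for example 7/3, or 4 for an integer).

1. C_x = 13/2  [[A, B, C are collinear ⇒ -5x+3y-11=0] ∩ [|C−(2, 7)|²=153/2]]
2. C_y = 29/2  [[A, B, C are collinear ⇒ -5x+3y-11=0] ∩ [|C−(2, 7)|²=153/2]]
   so C = (13/2, 29/2)

C = (13/2, 29/2)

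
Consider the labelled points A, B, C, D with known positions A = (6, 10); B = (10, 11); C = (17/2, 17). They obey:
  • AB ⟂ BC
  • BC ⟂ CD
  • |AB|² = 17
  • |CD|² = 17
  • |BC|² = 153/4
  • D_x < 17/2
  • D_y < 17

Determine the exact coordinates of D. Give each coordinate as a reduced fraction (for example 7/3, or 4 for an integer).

1. D_x = 9/2  [[BC ⟂ CD ⇒ -3/2x+6y-357/4=0] ∩ [|D−(17/2, 17)|²=17]]
2. D_y = 16  [[BC ⟂ CD ⇒ -3/2x+6y-357/4=0] ∩ [|D−(17/2, 17)|²=17]]
   so D = (9/2, 16)

D = (9/2, 16)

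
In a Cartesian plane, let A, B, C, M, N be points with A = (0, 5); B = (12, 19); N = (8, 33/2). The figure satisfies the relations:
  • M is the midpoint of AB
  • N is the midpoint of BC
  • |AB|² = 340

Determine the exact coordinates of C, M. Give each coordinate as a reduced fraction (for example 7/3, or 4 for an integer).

C = (4, 14)
M = (6, 12)

1. M_x = 6  [2·M = A+B = (0, 5)+(12, 19)]
2. M_y = 12  [2·M = A+B = (0, 5)+(12, 19)]
   so M = (6, 12)
3. C_x = 4  [C = 2·N−B = 2·(8, 33/2)−(12, 19)]
4. C_y = 14  [C = 2·N−B = 2·(8, 33/2)−(12, 19)]
   so C = (4, 14)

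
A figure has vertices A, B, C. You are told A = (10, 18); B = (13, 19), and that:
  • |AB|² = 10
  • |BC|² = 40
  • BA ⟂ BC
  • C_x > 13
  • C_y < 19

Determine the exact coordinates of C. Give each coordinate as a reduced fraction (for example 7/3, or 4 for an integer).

C = (15, 13)

1. C_x = 15  [[BA ⟂ BC ⇒ -3x-1y+58=0] ∩ [|C−(13, 19)|²=40]]
2. C_y = 13  [[BA ⟂ BC ⇒ -3x-1y+58=0] ∩ [|C−(13, 19)|²=40]]
   so C = (15, 13)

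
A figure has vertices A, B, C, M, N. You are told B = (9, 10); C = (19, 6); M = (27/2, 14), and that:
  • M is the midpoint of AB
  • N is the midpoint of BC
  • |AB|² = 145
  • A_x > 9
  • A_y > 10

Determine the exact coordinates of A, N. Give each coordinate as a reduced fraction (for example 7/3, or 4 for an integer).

1. A_x = 18  [A = 2·M−B = 2·(27/2, 14)−(9, 10)]
2. A_y = 18  [A = 2·M−B = 2·(27/2, 14)−(9, 10)]
   so A = (18, 18)
3. N_x = 14  [2·N = B+C = (9, 10)+(19, 6)]
4. N_y = 8  [2·N = B+C = (9, 10)+(19, 6)]
   so N = (14, 8)

A = (18, 18)
N = (14, 8)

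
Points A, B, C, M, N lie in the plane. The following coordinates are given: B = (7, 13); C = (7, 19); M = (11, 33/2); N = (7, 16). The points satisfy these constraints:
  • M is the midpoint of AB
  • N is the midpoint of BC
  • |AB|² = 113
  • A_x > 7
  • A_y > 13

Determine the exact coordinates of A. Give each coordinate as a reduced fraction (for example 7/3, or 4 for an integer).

A = (15, 20)

1. A_x = 15  [A = 2·M−B = 2·(11, 33/2)−(7, 13)]
2. A_y = 20  [A = 2·M−B = 2·(11, 33/2)−(7, 13)]
   so A = (15, 20)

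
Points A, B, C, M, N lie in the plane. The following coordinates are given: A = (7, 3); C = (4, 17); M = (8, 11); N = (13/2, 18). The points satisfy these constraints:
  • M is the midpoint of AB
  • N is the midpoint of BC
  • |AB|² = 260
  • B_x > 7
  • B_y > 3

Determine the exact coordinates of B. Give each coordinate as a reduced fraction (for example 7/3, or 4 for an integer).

B = (9, 19)

1. B_x = 9  [B = 2·M−A = 2·(8, 11)−(7, 3)]
2. B_y = 19  [B = 2·M−A = 2·(8, 11)−(7, 3)]
   so B = (9, 19)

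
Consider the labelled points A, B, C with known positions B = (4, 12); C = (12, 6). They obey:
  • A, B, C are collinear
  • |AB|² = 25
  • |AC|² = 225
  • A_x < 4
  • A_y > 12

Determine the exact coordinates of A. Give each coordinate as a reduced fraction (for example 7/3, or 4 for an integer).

1. A_x = 0  [[A, B, C are collinear ⇒ 6x+8y-120=0] ∩ [|A−(4, 12)|²=25]]
2. A_y = 15  [[A, B, C are collinear ⇒ 6x+8y-120=0] ∩ [|A−(4, 12)|²=25]]
   so A = (0, 15)

A = (0, 15)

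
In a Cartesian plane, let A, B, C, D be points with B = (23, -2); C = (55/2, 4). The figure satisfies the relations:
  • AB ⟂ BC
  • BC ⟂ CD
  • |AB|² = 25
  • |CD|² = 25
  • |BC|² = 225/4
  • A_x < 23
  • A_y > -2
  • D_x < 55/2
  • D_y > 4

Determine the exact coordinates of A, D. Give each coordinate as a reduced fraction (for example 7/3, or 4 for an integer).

1. A_x = 19  [[AB ⟂ BC ⇒ -9/2x-6y+183/2=0] ∩ [|A−(23, -2)|²=25]]
2. A_y = 1  [[AB ⟂ BC ⇒ -9/2x-6y+183/2=0] ∩ [|A−(23, -2)|²=25]]
   so A = (19, 1)
3. D_x = 47/2  [[BC ⟂ CD ⇒ 9/2x+6y-591/4=0] ∩ [|D−(55/2, 4)|²=25]]
4. D_y = 7  [[BC ⟂ CD ⇒ 9/2x+6y-591/4=0] ∩ [|D−(55/2, 4)|²=25]]
   so D = (47/2, 7)

A = (19, 1)
D = (47/2, 7)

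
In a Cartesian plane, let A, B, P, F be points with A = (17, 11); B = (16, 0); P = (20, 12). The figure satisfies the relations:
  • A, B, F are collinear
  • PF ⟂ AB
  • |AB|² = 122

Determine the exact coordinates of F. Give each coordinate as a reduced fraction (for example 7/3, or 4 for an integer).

1. F_x = 1044/61  [[A, B, F are collinear ⇒ 11x-1y-176=0] ∩ [PF ⟂ AB ⇒ -1x-11y+152=0]]
2. F_y = 748/61  [[A, B, F are collinear ⇒ 11x-1y-176=0] ∩ [PF ⟂ AB ⇒ -1x-11y+152=0]]
   so F = (1044/61, 748/61)

F = (1044/61, 748/61)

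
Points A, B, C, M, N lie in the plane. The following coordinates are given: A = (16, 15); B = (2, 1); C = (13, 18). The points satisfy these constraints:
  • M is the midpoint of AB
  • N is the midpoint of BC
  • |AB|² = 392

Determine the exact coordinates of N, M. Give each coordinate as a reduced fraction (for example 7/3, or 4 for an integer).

N = (15/2, 19/2)
M = (9, 8)

1. M_x = 9  [2·M = A+B = (16, 15)+(2, 1)]
2. M_y = 8  [2·M = A+B = (16, 15)+(2, 1)]
   so M = (9, 8)
3. N_x = 15/2  [2·N = B+C = (2, 1)+(13, 18)]
4. N_y = 19/2  [2·N = B+C = (2, 1)+(13, 18)]
   so N = (15/2, 19/2)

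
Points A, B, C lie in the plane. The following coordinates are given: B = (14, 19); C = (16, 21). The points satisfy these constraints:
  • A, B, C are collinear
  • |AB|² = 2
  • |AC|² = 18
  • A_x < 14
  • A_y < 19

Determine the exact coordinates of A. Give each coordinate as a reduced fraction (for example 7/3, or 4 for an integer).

1. A_x = 13  [[A, B, C are collinear ⇒ -2x+2y-10=0] ∩ [|A−(14, 19)|²=2]]
2. A_y = 18  [[A, B, C are collinear ⇒ -2x+2y-10=0] ∩ [|A−(14, 19)|²=2]]
   so A = (13, 18)

A = (13, 18)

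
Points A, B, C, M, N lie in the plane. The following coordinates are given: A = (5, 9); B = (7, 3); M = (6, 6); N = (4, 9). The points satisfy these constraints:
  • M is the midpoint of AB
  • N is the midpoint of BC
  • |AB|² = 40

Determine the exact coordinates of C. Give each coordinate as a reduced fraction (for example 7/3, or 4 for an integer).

1. C_x = 1  [C = 2·N−B = 2·(4, 9)−(7, 3)]
2. C_y = 15  [C = 2·N−B = 2·(4, 9)−(7, 3)]
   so C = (1, 15)

C = (1, 15)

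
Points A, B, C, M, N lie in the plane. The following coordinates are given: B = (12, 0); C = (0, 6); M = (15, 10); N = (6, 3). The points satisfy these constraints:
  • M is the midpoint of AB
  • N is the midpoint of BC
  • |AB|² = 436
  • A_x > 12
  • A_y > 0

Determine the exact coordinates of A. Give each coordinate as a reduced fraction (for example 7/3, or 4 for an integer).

1. A_x = 18  [A = 2·M−B = 2·(15, 10)−(12, 0)]
2. A_y = 20  [A = 2·M−B = 2·(15, 10)−(12, 0)]
   so A = (18, 20)

A = (18, 20)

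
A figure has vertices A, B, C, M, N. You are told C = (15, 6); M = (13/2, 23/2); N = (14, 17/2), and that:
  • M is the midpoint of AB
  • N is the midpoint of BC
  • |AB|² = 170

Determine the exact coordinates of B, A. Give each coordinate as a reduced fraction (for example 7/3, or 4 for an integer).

1. B_x = 13  [B = 2·N−C = 2·(14, 17/2)−(15, 6)]
2. B_y = 11  [B = 2·N−C = 2·(14, 17/2)−(15, 6)]
   so B = (13, 11)
3. A_x = 0  [A = 2·M−B = 2·(13/2, 23/2)−(13, 11)]
4. A_y = 12  [A = 2·M−B = 2·(13/2, 23/2)−(13, 11)]
   so A = (0, 12)

B = (13, 11)
A = (0, 12)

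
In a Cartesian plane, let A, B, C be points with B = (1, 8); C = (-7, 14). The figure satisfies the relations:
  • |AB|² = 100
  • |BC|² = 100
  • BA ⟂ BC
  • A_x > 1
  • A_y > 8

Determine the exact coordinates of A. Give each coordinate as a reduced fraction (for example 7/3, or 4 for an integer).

A = (7, 16)

1. A_x = 7  [[BA ⟂ BC ⇒ -8x+6y-40=0] ∩ [|A−(1, 8)|²=100]]
2. A_y = 16  [[BA ⟂ BC ⇒ -8x+6y-40=0] ∩ [|A−(1, 8)|²=100]]
   so A = (7, 16)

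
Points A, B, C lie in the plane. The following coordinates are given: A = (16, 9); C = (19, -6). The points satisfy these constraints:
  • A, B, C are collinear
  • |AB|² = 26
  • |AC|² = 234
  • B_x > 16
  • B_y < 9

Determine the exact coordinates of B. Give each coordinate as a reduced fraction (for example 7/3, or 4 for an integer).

B = (17, 4)

1. B_x = 17  [[A, B, C are collinear ⇒ -15x-3y+267=0] ∩ [|B−(16, 9)|²=26]]
2. B_y = 4  [[A, B, C are collinear ⇒ -15x-3y+267=0] ∩ [|B−(16, 9)|²=26]]
   so B = (17, 4)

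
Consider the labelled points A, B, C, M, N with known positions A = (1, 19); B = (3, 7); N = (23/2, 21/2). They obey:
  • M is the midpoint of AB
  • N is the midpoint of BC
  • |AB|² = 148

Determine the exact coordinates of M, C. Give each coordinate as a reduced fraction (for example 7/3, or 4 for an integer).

1. M_x = 2  [2·M = A+B = (1, 19)+(3, 7)]
2. M_y = 13  [2·M = A+B = (1, 19)+(3, 7)]
   so M = (2, 13)
3. C_x = 20  [C = 2·N−B = 2·(23/2, 21/2)−(3, 7)]
4. C_y = 14  [C = 2·N−B = 2·(23/2, 21/2)−(3, 7)]
   so C = (20, 14)

M = (2, 13)
C = (20, 14)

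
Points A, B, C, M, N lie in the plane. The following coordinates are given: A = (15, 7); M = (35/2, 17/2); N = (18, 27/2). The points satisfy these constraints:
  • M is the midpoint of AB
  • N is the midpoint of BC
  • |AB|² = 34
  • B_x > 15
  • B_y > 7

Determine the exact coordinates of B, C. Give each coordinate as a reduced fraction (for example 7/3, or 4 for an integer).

B = (20, 10)
C = (16, 17)

1. B_x = 20  [B = 2·M−A = 2·(35/2, 17/2)−(15, 7)]
2. B_y = 10  [B = 2·M−A = 2·(35/2, 17/2)−(15, 7)]
   so B = (20, 10)
3. C_x = 16  [C = 2·N−B = 2·(18, 27/2)−(20, 10)]
4. C_y = 17  [C = 2·N−B = 2·(18, 27/2)−(20, 10)]
   so C = (16, 17)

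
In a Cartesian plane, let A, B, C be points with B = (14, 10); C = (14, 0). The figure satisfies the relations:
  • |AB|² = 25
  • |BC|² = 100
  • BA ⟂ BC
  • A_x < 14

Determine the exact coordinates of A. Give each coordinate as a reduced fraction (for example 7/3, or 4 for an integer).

A = (9, 10)

1. A_x = 9  [[BA ⟂ BC ⇒ -10y+100=0] ∩ [|A−(14, 10)|²=25]]
2. A_y = 10  [[BA ⟂ BC ⇒ -10y+100=0] ∩ [|A−(14, 10)|²=25]]
   so A = (9, 10)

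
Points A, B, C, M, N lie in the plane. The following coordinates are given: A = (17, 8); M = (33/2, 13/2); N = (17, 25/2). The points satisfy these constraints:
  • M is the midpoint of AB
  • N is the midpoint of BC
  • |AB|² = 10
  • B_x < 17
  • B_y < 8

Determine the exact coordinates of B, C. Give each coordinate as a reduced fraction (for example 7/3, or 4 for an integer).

B = (16, 5)
C = (18, 20)

1. B_x = 16  [B = 2·M−A = 2·(33/2, 13/2)−(17, 8)]
2. B_y = 5  [B = 2·M−A = 2·(33/2, 13/2)−(17, 8)]
   so B = (16, 5)
3. C_x = 18  [C = 2·N−B = 2·(17, 25/2)−(16, 5)]
4. C_y = 20  [C = 2·N−B = 2·(17, 25/2)−(16, 5)]
   so C = (18, 20)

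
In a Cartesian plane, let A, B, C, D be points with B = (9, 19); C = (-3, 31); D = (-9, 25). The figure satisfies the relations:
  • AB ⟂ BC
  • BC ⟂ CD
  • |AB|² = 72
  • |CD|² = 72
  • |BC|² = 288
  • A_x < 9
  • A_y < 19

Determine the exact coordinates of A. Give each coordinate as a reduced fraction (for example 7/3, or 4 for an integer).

1. A_x = 3  [[AB ⟂ BC ⇒ 12x-12y+120=0] ∩ [|A−(9, 19)|²=72]]
2. A_y = 13  [[AB ⟂ BC ⇒ 12x-12y+120=0] ∩ [|A−(9, 19)|²=72]]
   so A = (3, 13)

A = (3, 13)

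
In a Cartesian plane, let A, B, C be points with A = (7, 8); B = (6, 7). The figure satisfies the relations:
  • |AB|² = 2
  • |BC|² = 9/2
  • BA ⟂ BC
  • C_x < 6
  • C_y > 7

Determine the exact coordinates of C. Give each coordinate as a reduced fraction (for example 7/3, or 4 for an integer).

C = (9/2, 17/2)

1. C_x = 9/2  [[BA ⟂ BC ⇒ 1x+1y-13=0] ∩ [|C−(6, 7)|²=9/2]]
2. C_y = 17/2  [[BA ⟂ BC ⇒ 1x+1y-13=0] ∩ [|C−(6, 7)|²=9/2]]
   so C = (9/2, 17/2)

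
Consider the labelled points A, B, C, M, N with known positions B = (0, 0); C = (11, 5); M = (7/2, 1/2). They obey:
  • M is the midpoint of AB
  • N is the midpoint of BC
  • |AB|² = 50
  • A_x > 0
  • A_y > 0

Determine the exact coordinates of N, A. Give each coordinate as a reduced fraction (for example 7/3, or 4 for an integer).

1. A_x = 7  [A = 2·M−B = 2·(7/2, 1/2)−(0, 0)]
2. A_y = 1  [A = 2·M−B = 2·(7/2, 1/2)−(0, 0)]
   so A = (7, 1)
3. N_x = 11/2  [2·N = B+C = (0, 0)+(11, 5)]
4. N_y = 5/2  [2·N = B+C = (0, 0)+(11, 5)]
   so N = (11/2, 5/2)

N = (11/2, 5/2)
A = (7, 1)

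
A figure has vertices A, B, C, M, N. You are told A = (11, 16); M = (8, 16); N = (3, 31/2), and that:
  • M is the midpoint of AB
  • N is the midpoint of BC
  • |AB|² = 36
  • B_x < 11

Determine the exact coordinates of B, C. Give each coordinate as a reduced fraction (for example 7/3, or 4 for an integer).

B = (5, 16)
C = (1, 15)

1. B_x = 5  [B = 2·M−A = 2·(8, 16)−(11, 16)]
2. B_y = 16  [B = 2·M−A = 2·(8, 16)−(11, 16)]
   so B = (5, 16)
3. C_x = 1  [C = 2·N−B = 2·(3, 31/2)−(5, 16)]
4. C_y = 15  [C = 2·N−B = 2·(3, 31/2)−(5, 16)]
   so C = (1, 15)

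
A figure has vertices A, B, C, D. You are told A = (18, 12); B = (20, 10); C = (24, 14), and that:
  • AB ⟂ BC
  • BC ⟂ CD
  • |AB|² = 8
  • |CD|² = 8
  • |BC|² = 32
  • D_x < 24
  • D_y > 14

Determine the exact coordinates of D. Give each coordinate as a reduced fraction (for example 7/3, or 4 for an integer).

D = (22, 16)

1. D_x = 22  [[BC ⟂ CD ⇒ 4x+4y-152=0] ∩ [|D−(24, 14)|²=8]]
2. D_y = 16  [[BC ⟂ CD ⇒ 4x+4y-152=0] ∩ [|D−(24, 14)|²=8]]
   so D = (22, 16)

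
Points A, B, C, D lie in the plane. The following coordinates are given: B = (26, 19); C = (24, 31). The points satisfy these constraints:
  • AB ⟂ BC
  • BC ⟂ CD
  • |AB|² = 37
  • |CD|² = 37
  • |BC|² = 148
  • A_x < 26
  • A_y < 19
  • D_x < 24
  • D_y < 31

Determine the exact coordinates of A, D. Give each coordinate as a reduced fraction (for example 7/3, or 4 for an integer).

1. A_x = 20  [[AB ⟂ BC ⇒ 2x-12y+176=0] ∩ [|A−(26, 19)|²=37]]
2. A_y = 18  [[AB ⟂ BC ⇒ 2x-12y+176=0] ∩ [|A−(26, 19)|²=37]]
   so A = (20, 18)
3. D_x = 18  [[BC ⟂ CD ⇒ -2x+12y-324=0] ∩ [|D−(24, 31)|²=37]]
4. D_y = 30  [[BC ⟂ CD ⇒ -2x+12y-324=0] ∩ [|D−(24, 31)|²=37]]
   so D = (18, 30)

A = (20, 18)
D = (18, 30)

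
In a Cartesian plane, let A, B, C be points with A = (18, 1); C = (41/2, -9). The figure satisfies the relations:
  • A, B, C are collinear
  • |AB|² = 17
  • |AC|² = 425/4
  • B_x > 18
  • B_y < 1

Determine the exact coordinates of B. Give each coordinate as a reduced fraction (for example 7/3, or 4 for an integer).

1. B_x = 19  [[A, B, C are collinear ⇒ -10x-5/2y+365/2=0] ∩ [|B−(18, 1)|²=17]]
2. B_y = -3  [[A, B, C are collinear ⇒ -10x-5/2y+365/2=0] ∩ [|B−(18, 1)|²=17]]
   so B = (19, -3)

B = (19, -3)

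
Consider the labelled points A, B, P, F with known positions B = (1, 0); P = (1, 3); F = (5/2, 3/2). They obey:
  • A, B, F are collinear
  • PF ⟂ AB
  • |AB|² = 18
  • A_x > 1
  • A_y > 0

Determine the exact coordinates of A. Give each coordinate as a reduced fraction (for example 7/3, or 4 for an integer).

A = (4, 3)

1. A_x = 4  [[A, B, F are collinear ⇒ -3/2x+3/2y+3/2=0] ∩ [|A−(1, 0)|²=18]]
2. A_y = 3  [[A, B, F are collinear ⇒ -3/2x+3/2y+3/2=0] ∩ [|A−(1, 0)|²=18]]
   so A = (4, 3)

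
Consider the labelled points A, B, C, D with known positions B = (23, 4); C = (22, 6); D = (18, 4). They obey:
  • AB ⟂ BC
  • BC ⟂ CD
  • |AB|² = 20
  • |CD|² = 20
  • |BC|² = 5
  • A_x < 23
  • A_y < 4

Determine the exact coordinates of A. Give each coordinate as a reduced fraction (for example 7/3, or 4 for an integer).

A = (19, 2)

1. A_x = 19  [[AB ⟂ BC ⇒ 1x-2y-15=0] ∩ [|A−(23, 4)|²=20]]
2. A_y = 2  [[AB ⟂ BC ⇒ 1x-2y-15=0] ∩ [|A−(23, 4)|²=20]]
   so A = (19, 2)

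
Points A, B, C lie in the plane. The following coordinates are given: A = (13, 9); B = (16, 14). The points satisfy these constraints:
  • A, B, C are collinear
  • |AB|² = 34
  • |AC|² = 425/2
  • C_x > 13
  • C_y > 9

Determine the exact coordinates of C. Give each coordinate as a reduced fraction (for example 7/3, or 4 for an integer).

1. C_x = 41/2  [[A, B, C are collinear ⇒ -5x+3y+38=0] ∩ [|C−(13, 9)|²=425/2]]
2. C_y = 43/2  [[A, B, C are collinear ⇒ -5x+3y+38=0] ∩ [|C−(13, 9)|²=425/2]]
   so C = (41/2, 43/2)

C = (41/2, 43/2)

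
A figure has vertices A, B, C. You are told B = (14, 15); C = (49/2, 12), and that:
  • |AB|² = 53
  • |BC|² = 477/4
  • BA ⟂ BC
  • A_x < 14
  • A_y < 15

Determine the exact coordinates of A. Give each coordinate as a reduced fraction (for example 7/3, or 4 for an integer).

A = (12, 8)

1. A_x = 12  [[BA ⟂ BC ⇒ 21/2x-3y-102=0] ∩ [|A−(14, 15)|²=53]]
2. A_y = 8  [[BA ⟂ BC ⇒ 21/2x-3y-102=0] ∩ [|A−(14, 15)|²=53]]
   so A = (12, 8)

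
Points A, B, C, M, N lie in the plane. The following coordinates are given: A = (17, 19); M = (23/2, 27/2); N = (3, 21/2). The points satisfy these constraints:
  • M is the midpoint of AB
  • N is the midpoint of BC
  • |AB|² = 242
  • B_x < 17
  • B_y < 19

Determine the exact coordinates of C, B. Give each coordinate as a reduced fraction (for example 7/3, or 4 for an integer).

1. B_x = 6  [B = 2·M−A = 2·(23/2, 27/2)−(17, 19)]
2. B_y = 8  [B = 2·M−A = 2·(23/2, 27/2)−(17, 19)]
   so B = (6, 8)
3. C_x = 0  [C = 2·N−B = 2·(3, 21/2)−(6, 8)]
4. C_y = 13  [C = 2·N−B = 2·(3, 21/2)−(6, 8)]
   so C = (0, 13)

C = (0, 13)
B = (6, 8)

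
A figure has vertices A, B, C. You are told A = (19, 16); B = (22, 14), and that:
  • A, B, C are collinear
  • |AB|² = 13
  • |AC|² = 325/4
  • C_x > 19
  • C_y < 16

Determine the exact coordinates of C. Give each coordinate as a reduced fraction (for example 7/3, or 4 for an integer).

C = (53/2, 11)

1. C_x = 53/2  [[A, B, C are collinear ⇒ 2x+3y-86=0] ∩ [|C−(19, 16)|²=325/4]]
2. C_y = 11  [[A, B, C are collinear ⇒ 2x+3y-86=0] ∩ [|C−(19, 16)|²=325/4]]
   so C = (53/2, 11)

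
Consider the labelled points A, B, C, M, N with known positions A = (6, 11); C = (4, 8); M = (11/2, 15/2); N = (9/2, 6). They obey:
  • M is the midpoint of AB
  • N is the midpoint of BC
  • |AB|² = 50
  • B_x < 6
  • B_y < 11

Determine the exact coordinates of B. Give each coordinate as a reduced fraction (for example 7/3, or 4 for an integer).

B = (5, 4)

1. B_x = 5  [B = 2·M−A = 2·(11/2, 15/2)−(6, 11)]
2. B_y = 4  [B = 2·M−A = 2·(11/2, 15/2)−(6, 11)]
   so B = (5, 4)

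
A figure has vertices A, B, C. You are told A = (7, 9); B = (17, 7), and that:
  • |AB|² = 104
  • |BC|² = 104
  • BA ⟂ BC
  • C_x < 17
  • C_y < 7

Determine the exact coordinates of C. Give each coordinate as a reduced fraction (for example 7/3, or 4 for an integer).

C = (15, -3)

1. C_x = 15  [[BA ⟂ BC ⇒ -10x+2y+156=0] ∩ [|C−(17, 7)|²=104]]
2. C_y = -3  [[BA ⟂ BC ⇒ -10x+2y+156=0] ∩ [|C−(17, 7)|²=104]]
   so C = (15, -3)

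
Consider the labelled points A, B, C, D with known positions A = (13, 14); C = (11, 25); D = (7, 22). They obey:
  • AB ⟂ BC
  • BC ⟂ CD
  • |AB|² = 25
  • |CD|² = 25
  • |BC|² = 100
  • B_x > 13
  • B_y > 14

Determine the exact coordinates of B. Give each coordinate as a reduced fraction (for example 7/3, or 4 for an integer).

B = (17, 17)

1. B_x = 17  [[BC ⟂ CD ⇒ 4x+3y-119=0] ∩ [|B−(13, 14)|²=25]]
2. B_y = 17  [[BC ⟂ CD ⇒ 4x+3y-119=0] ∩ [|B−(13, 14)|²=25]]
   so B = (17, 17)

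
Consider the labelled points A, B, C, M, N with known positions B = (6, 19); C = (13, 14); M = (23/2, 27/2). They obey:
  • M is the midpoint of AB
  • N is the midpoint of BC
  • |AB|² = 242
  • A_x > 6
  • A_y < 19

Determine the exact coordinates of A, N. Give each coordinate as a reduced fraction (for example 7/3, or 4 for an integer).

A = (17, 8)
N = (19/2, 33/2)

1. A_x = 17  [A = 2·M−B = 2·(23/2, 27/2)−(6, 19)]
2. A_y = 8  [A = 2·M−B = 2·(23/2, 27/2)−(6, 19)]
   so A = (17, 8)
3. N_x = 19/2  [2·N = B+C = (6, 19)+(13, 14)]
4. N_y = 33/2  [2·N = B+C = (6, 19)+(13, 14)]
   so N = (19/2, 33/2)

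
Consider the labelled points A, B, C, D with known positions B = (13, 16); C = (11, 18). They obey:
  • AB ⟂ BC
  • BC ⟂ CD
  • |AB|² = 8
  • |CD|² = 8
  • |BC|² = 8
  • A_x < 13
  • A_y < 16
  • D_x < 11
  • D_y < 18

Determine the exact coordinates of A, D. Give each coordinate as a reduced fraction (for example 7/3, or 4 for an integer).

1. A_x = 11  [[AB ⟂ BC ⇒ 2x-2y+6=0] ∩ [|A−(13, 16)|²=8]]
2. A_y = 14  [[AB ⟂ BC ⇒ 2x-2y+6=0] ∩ [|A−(13, 16)|²=8]]
   so A = (11, 14)
3. D_x = 9  [[BC ⟂ CD ⇒ -2x+2y-14=0] ∩ [|D−(11, 18)|²=8]]
4. D_y = 16  [[BC ⟂ CD ⇒ -2x+2y-14=0] ∩ [|D−(11, 18)|²=8]]
   so D = (9, 16)

A = (11, 14)
D = (9, 16)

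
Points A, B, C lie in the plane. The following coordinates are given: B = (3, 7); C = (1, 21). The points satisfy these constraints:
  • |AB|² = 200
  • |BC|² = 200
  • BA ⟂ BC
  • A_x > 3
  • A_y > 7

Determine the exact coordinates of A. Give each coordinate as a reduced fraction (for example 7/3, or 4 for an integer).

A = (17, 9)

1. A_x = 17  [[BA ⟂ BC ⇒ -2x+14y-92=0] ∩ [|A−(3, 7)|²=200]]
2. A_y = 9  [[BA ⟂ BC ⇒ -2x+14y-92=0] ∩ [|A−(3, 7)|²=200]]
   so A = (17, 9)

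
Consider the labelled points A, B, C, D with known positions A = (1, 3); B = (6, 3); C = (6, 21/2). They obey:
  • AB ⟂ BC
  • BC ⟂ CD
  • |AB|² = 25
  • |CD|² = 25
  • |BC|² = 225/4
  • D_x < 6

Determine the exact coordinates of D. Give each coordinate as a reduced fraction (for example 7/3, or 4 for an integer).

D = (1, 21/2)

1. D_x = 1  [[BC ⟂ CD ⇒ 15/2y-315/4=0] ∩ [|D−(6, 21/2)|²=25]]
2. D_y = 21/2  [[BC ⟂ CD ⇒ 15/2y-315/4=0] ∩ [|D−(6, 21/2)|²=25]]
   so D = (1, 21/2)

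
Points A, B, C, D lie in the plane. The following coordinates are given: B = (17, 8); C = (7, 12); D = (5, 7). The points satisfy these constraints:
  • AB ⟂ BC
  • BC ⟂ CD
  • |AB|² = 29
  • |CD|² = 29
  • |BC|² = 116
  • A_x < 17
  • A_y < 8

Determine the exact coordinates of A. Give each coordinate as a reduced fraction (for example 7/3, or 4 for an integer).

1. A_x = 15  [[AB ⟂ BC ⇒ 10x-4y-138=0] ∩ [|A−(17, 8)|²=29]]
2. A_y = 3  [[AB ⟂ BC ⇒ 10x-4y-138=0] ∩ [|A−(17, 8)|²=29]]
   so A = (15, 3)

A = (15, 3)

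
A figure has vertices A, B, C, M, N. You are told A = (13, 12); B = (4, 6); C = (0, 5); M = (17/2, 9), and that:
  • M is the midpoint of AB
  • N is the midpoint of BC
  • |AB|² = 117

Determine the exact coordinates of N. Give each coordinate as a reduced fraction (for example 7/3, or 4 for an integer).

1. N_x = 2  [2·N = B+C = (4, 6)+(0, 5)]
2. N_y = 11/2  [2·N = B+C = (4, 6)+(0, 5)]
   so N = (2, 11/2)

N = (2, 11/2)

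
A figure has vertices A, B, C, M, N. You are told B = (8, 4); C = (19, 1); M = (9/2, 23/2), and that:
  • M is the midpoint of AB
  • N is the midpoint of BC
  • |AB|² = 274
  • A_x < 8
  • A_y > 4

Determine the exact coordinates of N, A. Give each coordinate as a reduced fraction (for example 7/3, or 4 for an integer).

N = (27/2, 5/2)
A = (1, 19)

1. A_x = 1  [A = 2·M−B = 2·(9/2, 23/2)−(8, 4)]
2. A_y = 19  [A = 2·M−B = 2·(9/2, 23/2)−(8, 4)]
   so A = (1, 19)
3. N_x = 27/2  [2·N = B+C = (8, 4)+(19, 1)]
4. N_y = 5/2  [2·N = B+C = (8, 4)+(19, 1)]
   so N = (27/2, 5/2)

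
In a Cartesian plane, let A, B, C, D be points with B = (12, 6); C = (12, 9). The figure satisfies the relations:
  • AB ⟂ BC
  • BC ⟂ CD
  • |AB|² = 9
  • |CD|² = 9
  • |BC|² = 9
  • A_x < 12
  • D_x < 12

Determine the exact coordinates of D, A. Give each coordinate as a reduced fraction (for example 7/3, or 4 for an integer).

1. D_x = 9  [[BC ⟂ CD ⇒ 3y-27=0] ∩ [|D−(12, 9)|²=9]]
2. D_y = 9  [[BC ⟂ CD ⇒ 3y-27=0] ∩ [|D−(12, 9)|²=9]]
   so D = (9, 9)
3. A_x = 9  [[AB ⟂ BC ⇒ -3y+18=0] ∩ [|A−(12, 6)|²=9]]
4. A_y = 6  [[AB ⟂ BC ⇒ -3y+18=0] ∩ [|A−(12, 6)|²=9]]
   so A = (9, 6)

D = (9, 9)
A = (9, 6)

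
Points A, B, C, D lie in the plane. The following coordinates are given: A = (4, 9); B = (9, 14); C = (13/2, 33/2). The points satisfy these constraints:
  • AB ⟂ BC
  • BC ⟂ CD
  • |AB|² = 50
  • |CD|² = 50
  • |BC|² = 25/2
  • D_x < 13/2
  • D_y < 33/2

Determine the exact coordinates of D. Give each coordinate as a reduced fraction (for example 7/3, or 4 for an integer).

D = (3/2, 23/2)

1. D_x = 3/2  [[BC ⟂ CD ⇒ -5/2x+5/2y-25=0] ∩ [|D−(13/2, 33/2)|²=50]]
2. D_y = 23/2  [[BC ⟂ CD ⇒ -5/2x+5/2y-25=0] ∩ [|D−(13/2, 33/2)|²=50]]
   so D = (3/2, 23/2)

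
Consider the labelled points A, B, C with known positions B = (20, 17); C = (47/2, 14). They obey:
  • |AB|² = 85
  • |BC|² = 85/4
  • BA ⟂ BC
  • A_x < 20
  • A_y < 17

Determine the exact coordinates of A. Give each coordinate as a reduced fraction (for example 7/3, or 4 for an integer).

1. A_x = 14  [[BA ⟂ BC ⇒ 7/2x-3y-19=0] ∩ [|A−(20, 17)|²=85]]
2. A_y = 10  [[BA ⟂ BC ⇒ 7/2x-3y-19=0] ∩ [|A−(20, 17)|²=85]]
   so A = (14, 10)

A = (14, 10)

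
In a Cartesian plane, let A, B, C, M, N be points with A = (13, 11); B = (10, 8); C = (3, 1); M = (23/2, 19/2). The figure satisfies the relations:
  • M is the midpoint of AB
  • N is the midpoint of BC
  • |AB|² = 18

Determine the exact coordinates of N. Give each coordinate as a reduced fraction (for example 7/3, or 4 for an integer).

1. N_x = 13/2  [2·N = B+C = (10, 8)+(3, 1)]
2. N_y = 9/2  [2·N = B+C = (10, 8)+(3, 1)]
   so N = (13/2, 9/2)

N = (13/2, 9/2)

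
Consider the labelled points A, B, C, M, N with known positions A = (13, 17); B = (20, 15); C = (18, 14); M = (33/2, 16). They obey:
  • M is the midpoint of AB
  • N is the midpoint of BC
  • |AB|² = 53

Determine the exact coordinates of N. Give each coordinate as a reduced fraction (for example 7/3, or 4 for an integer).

1. N_x = 19  [2·N = B+C = (20, 15)+(18, 14)]
2. N_y = 29/2  [2·N = B+C = (20, 15)+(18, 14)]
   so N = (19, 29/2)

N = (19, 29/2)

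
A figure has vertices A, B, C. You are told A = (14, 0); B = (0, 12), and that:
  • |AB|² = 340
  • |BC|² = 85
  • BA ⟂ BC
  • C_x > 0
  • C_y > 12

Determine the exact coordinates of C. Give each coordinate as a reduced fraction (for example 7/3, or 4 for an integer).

1. C_x = 6  [[BA ⟂ BC ⇒ 14x-12y+144=0] ∩ [|C−(0, 12)|²=85]]
2. C_y = 19  [[BA ⟂ BC ⇒ 14x-12y+144=0] ∩ [|C−(0, 12)|²=85]]
   so C = (6, 19)

C = (6, 19)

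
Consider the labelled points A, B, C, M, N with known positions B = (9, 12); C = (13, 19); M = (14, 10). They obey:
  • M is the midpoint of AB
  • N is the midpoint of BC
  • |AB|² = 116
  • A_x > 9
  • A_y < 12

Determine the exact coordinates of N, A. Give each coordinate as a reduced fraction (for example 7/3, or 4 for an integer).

1. A_x = 19  [A = 2·M−B = 2·(14, 10)−(9, 12)]
2. A_y = 8  [A = 2·M−B = 2·(14, 10)−(9, 12)]
   so A = (19, 8)
3. N_x = 11  [2·N = B+C = (9, 12)+(13, 19)]
4. N_y = 31/2  [2·N = B+C = (9, 12)+(13, 19)]
   so N = (11, 31/2)

N = (11, 31/2)
A = (19, 8)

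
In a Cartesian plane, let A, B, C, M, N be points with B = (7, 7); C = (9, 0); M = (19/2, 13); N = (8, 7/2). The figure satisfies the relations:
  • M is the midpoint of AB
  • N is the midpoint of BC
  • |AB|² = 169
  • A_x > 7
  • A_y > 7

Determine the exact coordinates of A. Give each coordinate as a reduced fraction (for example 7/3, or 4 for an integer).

1. A_x = 12  [A = 2·M−B = 2·(19/2, 13)−(7, 7)]
2. A_y = 19  [A = 2·M−B = 2·(19/2, 13)−(7, 7)]
   so A = (12, 19)

A = (12, 19)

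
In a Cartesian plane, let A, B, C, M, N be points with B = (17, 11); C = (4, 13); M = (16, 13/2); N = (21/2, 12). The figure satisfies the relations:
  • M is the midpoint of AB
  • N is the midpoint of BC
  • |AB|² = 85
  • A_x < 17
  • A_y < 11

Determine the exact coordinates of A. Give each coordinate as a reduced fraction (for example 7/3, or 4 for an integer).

A = (15, 2)

1. A_x = 15  [A = 2·M−B = 2·(16, 13/2)−(17, 11)]
2. A_y = 2  [A = 2·M−B = 2·(16, 13/2)−(17, 11)]
   so A = (15, 2)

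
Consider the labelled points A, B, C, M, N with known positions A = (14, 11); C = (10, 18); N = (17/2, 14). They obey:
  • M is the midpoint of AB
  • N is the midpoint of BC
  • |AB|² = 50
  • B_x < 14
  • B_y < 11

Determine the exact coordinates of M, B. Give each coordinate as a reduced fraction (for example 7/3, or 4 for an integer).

1. B_x = 7  [B = 2·N−C = 2·(17/2, 14)−(10, 18)]
2. B_y = 10  [B = 2·N−C = 2·(17/2, 14)−(10, 18)]
   so B = (7, 10)
3. M_x = 21/2  [2·M = A+B = (14, 11)+(7, 10)]
4. M_y = 21/2  [2·M = A+B = (14, 11)+(7, 10)]
   so M = (21/2, 21/2)

M = (21/2, 21/2)
B = (7, 10)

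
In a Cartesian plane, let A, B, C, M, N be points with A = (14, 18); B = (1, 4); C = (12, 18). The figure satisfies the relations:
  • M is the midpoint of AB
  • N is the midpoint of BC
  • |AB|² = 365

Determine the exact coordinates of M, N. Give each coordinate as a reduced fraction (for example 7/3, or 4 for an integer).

M = (15/2, 11)
N = (13/2, 11)

1. M_x = 15/2  [2·M = A+B = (14, 18)+(1, 4)]
2. M_y = 11  [2·M = A+B = (14, 18)+(1, 4)]
   so M = (15/2, 11)
3. N_x = 13/2  [2·N = B+C = (1, 4)+(12, 18)]
4. N_y = 11  [2·N = B+C = (1, 4)+(12, 18)]
   so N = (13/2, 11)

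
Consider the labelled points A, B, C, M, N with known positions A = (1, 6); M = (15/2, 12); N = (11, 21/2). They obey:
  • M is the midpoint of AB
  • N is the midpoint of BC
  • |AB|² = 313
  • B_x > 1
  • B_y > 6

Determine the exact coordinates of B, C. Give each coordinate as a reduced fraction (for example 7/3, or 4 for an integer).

B = (14, 18)
C = (8, 3)

1. B_x = 14  [B = 2·M−A = 2·(15/2, 12)−(1, 6)]
2. B_y = 18  [B = 2·M−A = 2·(15/2, 12)−(1, 6)]
   so B = (14, 18)
3. C_x = 8  [C = 2·N−B = 2·(11, 21/2)−(14, 18)]
4. C_y = 3  [C = 2·N−B = 2·(11, 21/2)−(14, 18)]
   so C = (8, 3)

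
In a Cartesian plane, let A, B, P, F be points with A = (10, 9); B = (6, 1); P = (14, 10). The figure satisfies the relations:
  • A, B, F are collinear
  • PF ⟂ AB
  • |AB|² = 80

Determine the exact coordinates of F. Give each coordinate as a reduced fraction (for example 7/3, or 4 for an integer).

1. F_x = 56/5  [[A, B, F are collinear ⇒ 8x-4y-44=0] ∩ [PF ⟂ AB ⇒ -4x-8y+136=0]]
2. F_y = 57/5  [[A, B, F are collinear ⇒ 8x-4y-44=0] ∩ [PF ⟂ AB ⇒ -4x-8y+136=0]]
   so F = (56/5, 57/5)

F = (56/5, 57/5)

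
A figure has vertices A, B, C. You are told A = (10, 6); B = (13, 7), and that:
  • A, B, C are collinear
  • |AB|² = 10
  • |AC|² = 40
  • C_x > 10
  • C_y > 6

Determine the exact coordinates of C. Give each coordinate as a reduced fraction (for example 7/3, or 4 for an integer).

C = (16, 8)

1. C_x = 16  [[A, B, C are collinear ⇒ -1x+3y-8=0] ∩ [|C−(10, 6)|²=40]]
2. C_y = 8  [[A, B, C are collinear ⇒ -1x+3y-8=0] ∩ [|C−(10, 6)|²=40]]
   so C = (16, 8)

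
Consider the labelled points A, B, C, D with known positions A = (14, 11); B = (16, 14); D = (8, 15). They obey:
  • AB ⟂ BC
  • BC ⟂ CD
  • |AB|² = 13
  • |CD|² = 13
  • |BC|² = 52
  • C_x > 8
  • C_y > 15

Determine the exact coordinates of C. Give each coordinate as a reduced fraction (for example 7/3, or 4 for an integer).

C = (10, 18)

1. C_x = 10  [[AB ⟂ BC ⇒ 2x+3y-74=0] ∩ [|C−(8, 15)|²=13]]
2. C_y = 18  [[AB ⟂ BC ⇒ 2x+3y-74=0] ∩ [|C−(8, 15)|²=13]]
   so C = (10, 18)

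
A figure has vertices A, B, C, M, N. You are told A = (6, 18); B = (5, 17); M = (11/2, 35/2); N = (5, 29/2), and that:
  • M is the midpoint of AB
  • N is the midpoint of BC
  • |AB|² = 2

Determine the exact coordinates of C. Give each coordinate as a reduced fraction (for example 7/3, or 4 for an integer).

1. C_x = 5  [C = 2·N−B = 2·(5, 29/2)−(5, 17)]
2. C_y = 12  [C = 2·N−B = 2·(5, 29/2)−(5, 17)]
   so C = (5, 12)

C = (5, 12)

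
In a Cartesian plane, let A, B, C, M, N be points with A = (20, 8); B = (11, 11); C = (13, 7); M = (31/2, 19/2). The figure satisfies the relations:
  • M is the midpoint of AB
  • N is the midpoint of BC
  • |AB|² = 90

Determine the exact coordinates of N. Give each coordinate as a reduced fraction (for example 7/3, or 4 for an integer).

N = (12, 9)

1. N_x = 12  [2·N = B+C = (11, 11)+(13, 7)]
2. N_y = 9  [2·N = B+C = (11, 11)+(13, 7)]
   so N = (12, 9)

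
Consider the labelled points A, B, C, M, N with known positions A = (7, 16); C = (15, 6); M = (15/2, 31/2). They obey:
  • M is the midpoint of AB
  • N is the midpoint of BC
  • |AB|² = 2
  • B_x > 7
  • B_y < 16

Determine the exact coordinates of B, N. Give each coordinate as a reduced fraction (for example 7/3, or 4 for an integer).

B = (8, 15)
N = (23/2, 21/2)

1. B_x = 8  [B = 2·M−A = 2·(15/2, 31/2)−(7, 16)]
2. B_y = 15  [B = 2·M−A = 2·(15/2, 31/2)−(7, 16)]
   so B = (8, 15)
3. N_x = 23/2  [2·N = B+C = (8, 15)+(15, 6)]
4. N_y = 21/2  [2·N = B+C = (8, 15)+(15, 6)]
   so N = (23/2, 21/2)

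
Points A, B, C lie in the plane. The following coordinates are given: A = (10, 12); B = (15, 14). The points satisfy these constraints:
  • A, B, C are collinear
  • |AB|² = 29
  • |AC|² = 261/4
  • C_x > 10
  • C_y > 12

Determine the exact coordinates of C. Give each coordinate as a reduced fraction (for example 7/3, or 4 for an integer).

1. C_x = 35/2  [[A, B, C are collinear ⇒ -2x+5y-40=0] ∩ [|C−(10, 12)|²=261/4]]
2. C_y = 15  [[A, B, C are collinear ⇒ -2x+5y-40=0] ∩ [|C−(10, 12)|²=261/4]]
   so C = (35/2, 15)

C = (35/2, 15)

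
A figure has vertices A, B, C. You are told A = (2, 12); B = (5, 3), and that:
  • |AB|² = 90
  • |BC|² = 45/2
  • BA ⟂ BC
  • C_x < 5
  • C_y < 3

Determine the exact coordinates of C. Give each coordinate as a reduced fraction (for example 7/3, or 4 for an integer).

C = (1/2, 3/2)

1. C_x = 1/2  [[BA ⟂ BC ⇒ -3x+9y-12=0] ∩ [|C−(5, 3)|²=45/2]]
2. C_y = 3/2  [[BA ⟂ BC ⇒ -3x+9y-12=0] ∩ [|C−(5, 3)|²=45/2]]
   so C = (1/2, 3/2)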